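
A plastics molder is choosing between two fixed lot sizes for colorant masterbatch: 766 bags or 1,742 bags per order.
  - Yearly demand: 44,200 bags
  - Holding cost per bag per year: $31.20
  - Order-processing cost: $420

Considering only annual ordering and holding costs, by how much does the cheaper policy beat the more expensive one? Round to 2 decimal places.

TC(Q) = (D/Q)S + (Q/2)H
TC(766) = (44,200/766)×420 + (766/2)×31.2 = $36,184.59
TC(1,742) = (44,200/1,742)×420 + (1,742/2)×31.2 = $37,831.92
Cheaper: Q = 766.  Difference = $1,647.33

$1,647.33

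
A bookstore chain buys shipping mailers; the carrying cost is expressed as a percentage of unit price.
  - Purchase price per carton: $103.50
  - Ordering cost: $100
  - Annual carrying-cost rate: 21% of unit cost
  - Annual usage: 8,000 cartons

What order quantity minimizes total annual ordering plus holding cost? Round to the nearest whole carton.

Carrying cost H = $103.5 × 21% = $21.7350/carton/yr
Optimal lot size Q* = (2 × 8,000 × $100 / $21.735)^½ ≈ 271.32

271 cartons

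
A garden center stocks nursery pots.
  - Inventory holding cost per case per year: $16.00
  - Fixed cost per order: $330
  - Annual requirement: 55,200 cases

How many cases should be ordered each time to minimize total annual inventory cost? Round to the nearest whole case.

1,509 cases

EOQ = √(2DS/H) = √(2 × 55,200 × 330 / 16)
    = √(2,277,000.00) ≈ 1,508.97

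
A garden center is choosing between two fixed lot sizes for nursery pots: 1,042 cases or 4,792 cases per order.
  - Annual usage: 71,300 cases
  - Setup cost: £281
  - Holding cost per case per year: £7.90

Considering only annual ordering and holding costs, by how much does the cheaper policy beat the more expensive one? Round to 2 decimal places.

£234.25

Annual cost at Q: ordering D·S/Q plus holding Q·H/2.
TC(1,042) = (71,300/1,042)×281 + (1,042/2)×7.9 = £23,343.64
TC(4,792) = (71,300/4,792)×281 + (4,792/2)×7.9 = £23,109.39
|ΔTC| = |£23,343.64 − £23,109.39| = £234.25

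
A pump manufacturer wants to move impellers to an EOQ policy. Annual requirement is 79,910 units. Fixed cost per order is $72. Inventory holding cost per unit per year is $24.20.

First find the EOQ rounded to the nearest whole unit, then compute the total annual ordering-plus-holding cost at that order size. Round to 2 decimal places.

$16,687.43

Q* = √(2·D·S / H) = √(2·79,910·72 / 24.2) = √475,497.5 ≈ 689.56 → Q = 690 units
Orders/yr = 79,910/690 = 115.812; ordering cost = 115.812 × $72 = $8,338.43
Average inventory = 690/2 = 345; holding cost = 345 × $24.2 = $8,349.00
Total = $8,338.43 + $8,349.00 = $16,687.43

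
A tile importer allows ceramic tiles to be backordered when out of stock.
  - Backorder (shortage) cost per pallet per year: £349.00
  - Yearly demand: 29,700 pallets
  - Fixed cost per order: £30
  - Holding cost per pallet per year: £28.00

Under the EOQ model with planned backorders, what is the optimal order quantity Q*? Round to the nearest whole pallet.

Q* = √(2DS/H) · √((H + b)/b)
   = √(2 × 29,700 × 30 / 28) · √((28 + 349) / 349)
   = 252.275 × 1.0393 ≈ 262.20

262 pallets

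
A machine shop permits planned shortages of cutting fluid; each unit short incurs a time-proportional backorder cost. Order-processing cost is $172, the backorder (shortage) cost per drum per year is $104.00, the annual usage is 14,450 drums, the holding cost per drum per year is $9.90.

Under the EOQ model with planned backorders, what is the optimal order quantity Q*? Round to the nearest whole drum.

742 drums

Q* = √(2DS/H) · √((H + b)/b)
   = √(2 × 14,450 × 172 / 9.9) · √((9.9 + 104) / 104)
   = 708.591 × 1.0465 ≈ 741.55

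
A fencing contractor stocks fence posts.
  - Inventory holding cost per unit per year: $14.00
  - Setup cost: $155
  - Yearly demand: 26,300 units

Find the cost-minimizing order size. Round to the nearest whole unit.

Q* = √(2·D·S / H) = √(2·26,300·155 / 14) = √582,357.1 ≈ 763.12

763 units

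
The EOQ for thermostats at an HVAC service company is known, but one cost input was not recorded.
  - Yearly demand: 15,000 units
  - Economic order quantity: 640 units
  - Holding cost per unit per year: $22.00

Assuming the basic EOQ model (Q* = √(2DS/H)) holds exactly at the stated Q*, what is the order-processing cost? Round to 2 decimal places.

$300.37

Since Q* = (2DS/H)^½, squaring gives Q*²·H = 2DS.
S = Q²H / (2D) = 640² × 22 / (2 × 15,000) = 300.3733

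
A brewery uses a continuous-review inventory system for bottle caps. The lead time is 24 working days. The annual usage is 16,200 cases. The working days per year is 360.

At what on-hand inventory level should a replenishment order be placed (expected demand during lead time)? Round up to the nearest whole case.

Daily demand d = 16,200 / 360 = 45.000 cases/day
Demand during lead time = 45.000 × 24 = 1,080.00
Reorder point = 1,080.00 → round up

1,080 cases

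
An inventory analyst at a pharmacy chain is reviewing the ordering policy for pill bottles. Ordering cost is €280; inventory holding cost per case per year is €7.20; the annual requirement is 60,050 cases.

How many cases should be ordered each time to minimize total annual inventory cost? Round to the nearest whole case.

2,161 cases

Q* = √(2·D·S / H) = √(2·60,050·280 / 7.2) = √4,670,555.6 ≈ 2,161.15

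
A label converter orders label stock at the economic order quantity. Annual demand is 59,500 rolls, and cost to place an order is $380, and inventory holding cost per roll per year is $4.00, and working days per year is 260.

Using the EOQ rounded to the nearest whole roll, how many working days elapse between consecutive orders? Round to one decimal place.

EOQ = √(2DS/H) = √(2 × 59,500 × 380 / 4)
    = √(11,305,000.00) ≈ 3,362.29 → Q = 3,362 rolls
Days between orders = 260 / (D/Q) = 260 / 17.698 ≈ 14.691

14.7 days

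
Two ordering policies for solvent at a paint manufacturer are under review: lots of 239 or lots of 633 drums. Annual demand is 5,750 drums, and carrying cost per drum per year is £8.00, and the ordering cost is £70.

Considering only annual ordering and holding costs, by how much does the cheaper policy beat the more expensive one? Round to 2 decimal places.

TC(Q) = (D/Q)S + (Q/2)H
TC(239) = (5,750/239)×70 + (239/2)×8 = £2,640.10
TC(633) = (5,750/633)×70 + (633/2)×8 = £3,167.86
|ΔTC| = |£2,640.10 − £3,167.86| = £527.76

£527.76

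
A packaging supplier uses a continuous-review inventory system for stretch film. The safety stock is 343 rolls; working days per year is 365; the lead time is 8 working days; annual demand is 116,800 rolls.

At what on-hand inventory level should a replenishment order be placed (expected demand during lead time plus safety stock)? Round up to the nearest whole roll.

2,903 rolls

Daily demand d = 116,800 / 365 = 320.000 rolls/day
Demand during lead time = 320.000 × 8 = 2,560.00
Reorder point = 2,560.00 + 343 = 2,903.00 → round up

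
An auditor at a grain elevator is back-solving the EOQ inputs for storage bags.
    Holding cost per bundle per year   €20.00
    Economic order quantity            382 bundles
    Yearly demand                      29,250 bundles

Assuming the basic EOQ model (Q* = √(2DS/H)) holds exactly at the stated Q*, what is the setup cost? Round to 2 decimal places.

€49.89

Since Q* = (2DS/H)^½, squaring gives Q*²·H = 2DS.
S = Q²H / (2D) = 382² × 20 / (2 × 29,250) = 49.8885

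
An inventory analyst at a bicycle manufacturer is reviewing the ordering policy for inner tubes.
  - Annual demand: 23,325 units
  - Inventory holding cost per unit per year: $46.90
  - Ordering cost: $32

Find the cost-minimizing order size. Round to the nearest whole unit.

Q* = √(2·D·S / H) = √(2·23,325·32 / 46.9) = √31,829.4 ≈ 178.41

178 units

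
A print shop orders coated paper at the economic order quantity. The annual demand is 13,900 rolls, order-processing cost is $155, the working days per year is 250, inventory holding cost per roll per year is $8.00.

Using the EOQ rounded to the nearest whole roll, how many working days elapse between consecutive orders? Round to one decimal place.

13.2 days

Q* = √(2·D·S / H) = √(2·13,900·155 / 8) = √538,625.0 ≈ 733.91 → Q = 734 rolls
Days between orders = 250 / (D/Q) = 250 / 18.937 ≈ 13.201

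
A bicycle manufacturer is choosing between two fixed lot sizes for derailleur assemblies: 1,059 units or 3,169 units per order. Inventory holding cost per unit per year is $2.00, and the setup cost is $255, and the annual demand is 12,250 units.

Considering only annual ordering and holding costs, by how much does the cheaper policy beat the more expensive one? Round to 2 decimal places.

Annual cost at Q: ordering D·S/Q plus holding Q·H/2.
TC(1,059) = (12,250/1,059)×255 + (1,059/2)×2 = $4,008.72
TC(3,169) = (12,250/3,169)×255 + (3,169/2)×2 = $4,154.72
Cheaper: Q = 1,059.  Difference = $146.00

$146.00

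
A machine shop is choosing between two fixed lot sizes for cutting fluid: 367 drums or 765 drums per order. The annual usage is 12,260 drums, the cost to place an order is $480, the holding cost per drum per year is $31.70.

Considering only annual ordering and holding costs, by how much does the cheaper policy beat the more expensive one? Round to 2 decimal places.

Annual cost at Q: ordering D·S/Q plus holding Q·H/2.
TC(367) = (12,260/367)×480 + (367/2)×31.7 = $21,851.83
TC(765) = (12,260/765)×480 + (765/2)×31.7 = $19,817.80
Lots of 765 are cheaper by $2,034.03.

$2,034.03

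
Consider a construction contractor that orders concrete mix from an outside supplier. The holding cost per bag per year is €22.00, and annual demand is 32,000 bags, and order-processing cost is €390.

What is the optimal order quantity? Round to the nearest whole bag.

EOQ = √(2DS/H) = √(2 × 32,000 × 390 / 22)
    = √(1,134,545.45) ≈ 1,065.15

1,065 bags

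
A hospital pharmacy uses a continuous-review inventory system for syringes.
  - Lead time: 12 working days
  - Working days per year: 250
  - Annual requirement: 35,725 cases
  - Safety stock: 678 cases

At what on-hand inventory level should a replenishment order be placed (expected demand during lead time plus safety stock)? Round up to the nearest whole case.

2,393 cases

Daily demand d = 35,725 / 250 = 142.900 cases/day
Demand during lead time = 142.900 × 12 = 1,714.80
Reorder point = 1,714.80 + 678 = 2,392.80 → round up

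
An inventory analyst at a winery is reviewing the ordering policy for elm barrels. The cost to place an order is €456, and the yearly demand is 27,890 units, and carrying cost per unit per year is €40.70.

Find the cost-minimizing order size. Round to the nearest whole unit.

2DS/H = 2·27,890·456/40.7 = 624,955.28
EOQ = √624,955.28 ≈ 790.54

791 units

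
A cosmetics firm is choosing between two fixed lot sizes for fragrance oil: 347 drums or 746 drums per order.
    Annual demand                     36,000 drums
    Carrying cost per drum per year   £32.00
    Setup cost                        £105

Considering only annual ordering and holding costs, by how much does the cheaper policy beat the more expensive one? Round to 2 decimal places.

Annual cost at Q: ordering D·S/Q plus holding Q·H/2.
TC(347) = (36,000/347)×105 + (347/2)×32 = £16,445.37
TC(746) = (36,000/746)×105 + (746/2)×32 = £17,003.02
|ΔTC| = |£16,445.37 − £17,003.02| = £557.65

£557.65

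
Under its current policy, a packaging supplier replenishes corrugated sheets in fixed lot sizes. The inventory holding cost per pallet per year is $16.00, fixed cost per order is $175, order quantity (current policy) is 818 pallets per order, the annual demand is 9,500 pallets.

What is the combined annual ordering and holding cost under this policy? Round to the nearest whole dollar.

Orders/yr = 9,500/818 = 11.614; ordering cost = 11.614 × $175 = $2,032.40
Average inventory = 818/2 = 409; holding cost = 409 × $16 = $6,544.00
Total = $2,032.40 + $6,544.00 = $8,576.40

$8,576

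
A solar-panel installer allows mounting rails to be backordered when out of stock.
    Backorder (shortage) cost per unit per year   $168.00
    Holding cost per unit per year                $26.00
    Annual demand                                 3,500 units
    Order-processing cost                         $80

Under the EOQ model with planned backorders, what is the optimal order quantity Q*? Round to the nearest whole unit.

158 units

Q* = √(2DS/H) · √((H + b)/b)
   = √(2 × 3,500 × 80 / 26) · √((26 + 168) / 168)
   = 146.760 × 1.0746 ≈ 157.71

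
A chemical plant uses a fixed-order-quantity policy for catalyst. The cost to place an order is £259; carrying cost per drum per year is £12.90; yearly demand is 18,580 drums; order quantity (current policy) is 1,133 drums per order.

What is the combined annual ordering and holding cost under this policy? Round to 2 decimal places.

Ordering: D/Q × S = 18,580/1,133 × £259 = £4,247.33
Holding:  Q/2 × H = 1,133/2 × £12.9 = £7,307.85
Total = £4,247.33 + £7,307.85 = £11,555.18

£11,555.18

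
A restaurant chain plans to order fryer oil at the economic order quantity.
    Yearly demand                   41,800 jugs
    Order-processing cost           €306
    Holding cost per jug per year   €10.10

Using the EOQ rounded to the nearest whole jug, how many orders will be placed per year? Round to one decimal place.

26.3 orders per year

Q* = √(2·D·S / H) = √(2·41,800·306 / 10.1) = √2,532,831.7 ≈ 1,591.49 → Q = 1,591
N = D/Q = 41,800/1,591 ≈ 26.273 orders/yr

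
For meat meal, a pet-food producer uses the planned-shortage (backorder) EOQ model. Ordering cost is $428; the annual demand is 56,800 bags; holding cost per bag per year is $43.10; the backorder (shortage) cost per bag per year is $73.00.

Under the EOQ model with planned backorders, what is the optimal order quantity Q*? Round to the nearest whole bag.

1,339 bags

Basic EOQ = √(2·56,800·428/43.1) = 1,062.117
Backorder adjustment √((H+b)/b) = √((43.1+73)/73) = 1.2611
Q* = 1,062.117 × 1.2611 ≈ 1,339.45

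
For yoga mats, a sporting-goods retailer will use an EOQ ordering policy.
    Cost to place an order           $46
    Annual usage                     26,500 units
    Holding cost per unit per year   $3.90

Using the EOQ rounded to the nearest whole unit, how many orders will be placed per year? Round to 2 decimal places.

Optimal lot size Q* = (2 × 26,500 × $46 / $3.9)^½ ≈ 790.65 → Q = 791
Orders per year = D/Q = 26,500 / 791 = 33.502

33.50 orders per year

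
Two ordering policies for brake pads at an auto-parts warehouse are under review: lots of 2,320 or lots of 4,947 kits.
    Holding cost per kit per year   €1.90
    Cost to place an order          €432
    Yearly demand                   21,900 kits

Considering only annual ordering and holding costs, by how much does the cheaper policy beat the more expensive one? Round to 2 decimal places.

TC(Q) = (D/Q)S + (Q/2)H
TC(2,320) = (21,900/2,320)×432 + (2,320/2)×1.9 = €6,281.93
TC(4,947) = (21,900/4,947)×432 + (4,947/2)×1.9 = €6,612.08
Cheaper: Q = 2,320.  Difference = €330.15

€330.15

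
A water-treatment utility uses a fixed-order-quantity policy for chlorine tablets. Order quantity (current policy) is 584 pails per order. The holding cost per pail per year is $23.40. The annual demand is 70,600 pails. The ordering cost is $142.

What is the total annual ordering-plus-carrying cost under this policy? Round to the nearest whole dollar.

Annual ordering cost = (D/Q)·S = (70,600/584) × 142 = $17,166.44
Annual holding cost  = (Q/2)·H = (584/2) × 23.4 = $6,832.80
Total = $17,166.44 + $6,832.80 = $23,999.24

$23,999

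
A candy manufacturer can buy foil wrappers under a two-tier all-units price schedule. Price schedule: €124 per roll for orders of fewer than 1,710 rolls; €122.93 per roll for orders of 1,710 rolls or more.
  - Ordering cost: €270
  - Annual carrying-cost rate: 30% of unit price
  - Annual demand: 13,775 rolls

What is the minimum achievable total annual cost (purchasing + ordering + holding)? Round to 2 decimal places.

€1,724,734.67

H₁ = 30%×€124 = €37.2000;  H₂ = 30%×€122.93 = €36.8790
EOQ₁ = √(2×13,775×270/37.2000) = 447.17  (< 1,710, feasible at tier 1)
EOQ₂ = √(2×13,775×270/36.8790) = 449.11  (< 1,710 → use Q = 1,710 at tier-2 price)
TC(tier 1 (EOQ₁), Q≈447.2) = €1,724,734.67
TC(tier 2, Q≈1,710.0) = €1,727,067.29
Minimum at tier 1 (EOQ₁): €1,724,734.67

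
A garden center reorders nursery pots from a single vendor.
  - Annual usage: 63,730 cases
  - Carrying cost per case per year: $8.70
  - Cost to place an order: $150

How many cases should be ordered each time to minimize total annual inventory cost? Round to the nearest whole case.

Optimal lot size Q* = (2 × 63,730 × $150 / $8.7)^½ ≈ 1,482.43

1,482 cases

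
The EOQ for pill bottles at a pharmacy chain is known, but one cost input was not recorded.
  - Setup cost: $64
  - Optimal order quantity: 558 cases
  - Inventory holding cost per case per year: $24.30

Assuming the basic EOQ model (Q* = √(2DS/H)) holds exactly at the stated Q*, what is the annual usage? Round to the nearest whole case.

59,111 cases per year

Since Q* = (2DS/H)^½, squaring gives Q*²·H = 2DS.
D = Q²H / (2S) = 558² × 24.3 / (2 × 64) = 59,110.51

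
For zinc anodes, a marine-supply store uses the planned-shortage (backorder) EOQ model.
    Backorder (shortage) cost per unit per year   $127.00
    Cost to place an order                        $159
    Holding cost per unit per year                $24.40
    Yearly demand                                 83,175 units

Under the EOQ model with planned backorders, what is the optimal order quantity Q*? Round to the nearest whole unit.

Q* = √(2DS/H) · √((H + b)/b)
   = √(2 × 83,175 × 159 / 24.4) · √((24.4 + 127) / 127)
   = 1,041.154 × 1.0918 ≈ 1,136.78

1,137 units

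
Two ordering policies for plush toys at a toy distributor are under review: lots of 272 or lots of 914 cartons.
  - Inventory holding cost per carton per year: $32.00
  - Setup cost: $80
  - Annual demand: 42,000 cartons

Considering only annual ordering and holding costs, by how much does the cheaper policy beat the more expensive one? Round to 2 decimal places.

$1,595.21

For each Q, cost = (D/Q)·S + (Q/2)·H.
TC(272) = (42,000/272)×80 + (272/2)×32 = $16,704.94
TC(914) = (42,000/914)×80 + (914/2)×32 = $18,300.15
Lots of 272 are cheaper by $1,595.21.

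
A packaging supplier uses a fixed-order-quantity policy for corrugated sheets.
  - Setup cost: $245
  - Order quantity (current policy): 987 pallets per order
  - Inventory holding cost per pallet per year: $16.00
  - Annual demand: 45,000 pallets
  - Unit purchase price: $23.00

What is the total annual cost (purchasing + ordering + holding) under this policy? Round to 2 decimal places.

Annual ordering cost = (D/Q)·S = (45,000/987) × 245 = $11,170.21
Annual holding cost  = (Q/2)·H = (987/2) × 16 = $7,896.00
Purchase cost = D·C = 45,000 × 23 = $1,035,000.00
Total = $11,170.21 + $7,896.00 + $1,035,000.00 = $1,054,066.21

$1,054,066.21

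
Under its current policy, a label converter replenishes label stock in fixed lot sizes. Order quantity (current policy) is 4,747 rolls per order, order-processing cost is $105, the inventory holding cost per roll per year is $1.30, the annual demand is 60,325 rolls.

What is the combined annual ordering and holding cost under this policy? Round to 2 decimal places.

$4,419.89

Ordering: D/Q × S = 60,325/4,747 × $105 = $1,334.34
Holding:  Q/2 × H = 4,747/2 × $1.3 = $3,085.55
Total = $1,334.34 + $3,085.55 = $4,419.89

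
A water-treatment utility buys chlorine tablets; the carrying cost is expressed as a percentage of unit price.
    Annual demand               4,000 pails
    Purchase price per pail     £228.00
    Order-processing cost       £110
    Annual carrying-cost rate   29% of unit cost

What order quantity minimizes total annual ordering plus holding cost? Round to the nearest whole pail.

115 pails

Carrying cost H = £228 × 29% = £66.1200/pail/yr
Q* = √(2·D·S / H) = √(2·4,000·110 / 66.12) = √13,309.1 ≈ 115.37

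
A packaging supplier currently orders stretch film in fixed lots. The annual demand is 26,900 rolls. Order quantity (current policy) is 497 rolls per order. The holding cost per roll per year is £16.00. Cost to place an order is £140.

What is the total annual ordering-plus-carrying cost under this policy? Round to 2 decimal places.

£11,553.46

Annual ordering cost = (D/Q)·S = (26,900/497) × 140 = £7,577.46
Annual holding cost  = (Q/2)·H = (497/2) × 16 = £3,976.00
Total = £7,577.46 + £3,976.00 = £11,553.46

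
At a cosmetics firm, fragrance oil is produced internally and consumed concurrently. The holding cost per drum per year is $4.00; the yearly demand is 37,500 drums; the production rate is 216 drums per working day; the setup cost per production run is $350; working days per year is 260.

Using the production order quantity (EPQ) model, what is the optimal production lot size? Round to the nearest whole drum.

4,444 drums

Daily demand d = 37,500/260 = 144.231; p = 216; 1 − d/p = 0.33226
EPQ = √(2DS / (H(1 − d/p)))
    = √(2 × 37,500 × 350 / (4 × 0.33226)) ≈ 4,444.19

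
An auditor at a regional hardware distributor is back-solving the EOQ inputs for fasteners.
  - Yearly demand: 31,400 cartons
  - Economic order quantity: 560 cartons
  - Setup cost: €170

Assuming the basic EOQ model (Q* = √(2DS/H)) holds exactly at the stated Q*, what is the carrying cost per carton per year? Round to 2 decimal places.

EOQ relation: Q² = 2DS/H, so rearrange for the unknown.
H = 2DS / Q² = 2 × 31,400 × 170 / 560² = 34.0434

€34.04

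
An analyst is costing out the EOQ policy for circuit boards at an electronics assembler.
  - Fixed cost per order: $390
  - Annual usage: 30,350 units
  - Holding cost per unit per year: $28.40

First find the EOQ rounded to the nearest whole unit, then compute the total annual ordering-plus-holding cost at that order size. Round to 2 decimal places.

Optimal lot size Q* = (2 × 30,350 × $390 / $28.4)^½ ≈ 912.99 → Q = 913 units
Annual ordering cost = (D/Q)·S = (30,350/913) × 390 = $12,964.40
Annual holding cost  = (Q/2)·H = (913/2) × 28.4 = $12,964.60
Total = $12,964.40 + $12,964.60 = $25,929.00

$25,929.00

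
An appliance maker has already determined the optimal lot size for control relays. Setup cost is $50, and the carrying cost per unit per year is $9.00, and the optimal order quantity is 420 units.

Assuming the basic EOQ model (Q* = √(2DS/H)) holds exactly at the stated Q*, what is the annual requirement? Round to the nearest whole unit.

15,876 units per year

From Q* = √(2DS/H) ⇒ Q*² = 2DS/H.
D = Q²H / (2S) = 420² × 9 / (2 × 50) = 15,876.00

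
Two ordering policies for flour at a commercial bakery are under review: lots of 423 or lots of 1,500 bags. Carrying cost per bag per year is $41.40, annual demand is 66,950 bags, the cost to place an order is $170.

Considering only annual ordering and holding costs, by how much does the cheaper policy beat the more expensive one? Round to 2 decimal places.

Annual cost at Q: ordering D·S/Q plus holding Q·H/2.
TC(423) = (66,950/423)×170 + (423/2)×41.4 = $35,662.72
TC(1,500) = (66,950/1,500)×170 + (1,500/2)×41.4 = $38,637.67
Cheaper: Q = 423.  Difference = $2,974.95

$2,974.95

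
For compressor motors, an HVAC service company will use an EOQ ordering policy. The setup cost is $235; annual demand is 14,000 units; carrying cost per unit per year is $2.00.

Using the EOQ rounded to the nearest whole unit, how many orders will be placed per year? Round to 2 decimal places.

7.72 orders per year

Optimal lot size Q* = (2 × 14,000 × $235 / $2)^½ ≈ 1,813.84 → Q = 1,814
Orders per year = D/Q = 14,000 / 1,814 = 7.718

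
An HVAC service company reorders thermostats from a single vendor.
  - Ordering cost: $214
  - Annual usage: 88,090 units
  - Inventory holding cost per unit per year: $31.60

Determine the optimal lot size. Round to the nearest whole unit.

1,092 units

EOQ = √(2DS/H) = √(2 × 88,090 × 214 / 31.6)
    = √(1,193,117.72) ≈ 1,092.30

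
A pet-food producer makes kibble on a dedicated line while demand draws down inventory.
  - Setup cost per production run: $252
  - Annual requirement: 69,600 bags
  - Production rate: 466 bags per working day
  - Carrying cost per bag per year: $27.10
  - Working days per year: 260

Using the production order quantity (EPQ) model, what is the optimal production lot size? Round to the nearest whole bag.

Daily demand d = 69,600/260 = 267.692; p = 466; 1 − d/p = 0.42555
EPQ = √(2DS / (H(1 − d/p)))
    = √(2 × 69,600 × 252 / (27.1 × 0.42555)) ≈ 1,744.05

1,744 bags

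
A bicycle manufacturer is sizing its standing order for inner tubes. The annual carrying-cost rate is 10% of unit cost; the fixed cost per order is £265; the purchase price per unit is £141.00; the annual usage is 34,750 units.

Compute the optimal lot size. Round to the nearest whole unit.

1,143 units

H = i·C = 0.1 × £141 = £14.1000 per unit-year
EOQ = √(2DS/H) = √(2 × 34,750 × 265 / 14.1)
    = √(1,306,205.67) ≈ 1,142.89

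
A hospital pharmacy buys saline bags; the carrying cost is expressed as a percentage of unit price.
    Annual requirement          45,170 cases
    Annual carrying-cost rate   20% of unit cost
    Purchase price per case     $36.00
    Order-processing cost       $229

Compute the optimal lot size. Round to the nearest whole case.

Holding cost per case per year: H = 20% × $36 = $7.2000
Q* = √(2·D·S / H) = √(2·45,170·229 / 7.2) = √2,873,313.9 ≈ 1,695.09

1,695 cases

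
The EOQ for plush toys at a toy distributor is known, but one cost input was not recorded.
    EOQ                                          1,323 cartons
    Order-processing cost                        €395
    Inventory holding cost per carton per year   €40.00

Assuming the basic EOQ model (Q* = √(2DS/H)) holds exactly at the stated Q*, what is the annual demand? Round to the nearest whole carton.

EOQ relation: Q² = 2DS/H, so rearrange for the unknown.
D = Q²H / (2S) = 1,323² × 40 / (2 × 395) = 88,624.25

88,624 cartons per year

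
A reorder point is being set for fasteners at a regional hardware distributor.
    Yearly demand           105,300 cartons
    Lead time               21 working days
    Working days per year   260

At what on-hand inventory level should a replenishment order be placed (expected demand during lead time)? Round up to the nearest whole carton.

Daily demand d = 105,300 / 260 = 405.000 cartons/day
Demand during lead time = 405.000 × 21 = 8,505.00
Reorder point = 8,505.00 → round up

8,505 cartons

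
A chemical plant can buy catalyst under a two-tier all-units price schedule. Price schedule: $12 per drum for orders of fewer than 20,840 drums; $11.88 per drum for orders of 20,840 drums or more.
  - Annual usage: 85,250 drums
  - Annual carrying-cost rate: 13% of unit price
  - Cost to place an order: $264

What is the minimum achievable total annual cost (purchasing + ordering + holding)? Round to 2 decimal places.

H₁ = 13%×$12 = $1.5600;  H₂ = 13%×$11.88 = $1.5444
EOQ₁ = √(2×85,250×264/1.5600) = 5,371.58  (< 20,840, feasible at tier 1)
EOQ₂ = √(2×85,250×264/1.5444) = 5,398.64  (< 20,840 → use Q = 20,840 at tier-2 price)
TC(tier 1 (EOQ₁), Q≈5,371.6) = $1,031,379.66
TC(tier 2, Q≈20,840.0) = $1,029,942.59
Minimum at tier 2: $1,029,942.59

$1,029,942.59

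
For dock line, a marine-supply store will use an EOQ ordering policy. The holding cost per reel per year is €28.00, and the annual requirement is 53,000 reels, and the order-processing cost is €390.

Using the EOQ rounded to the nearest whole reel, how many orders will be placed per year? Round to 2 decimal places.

Q* = √(2·D·S / H) = √(2·53,000·390 / 28) = √1,476,428.6 ≈ 1,215.08 → Q = 1,215
N = D/Q = 53,000/1,215 ≈ 43.621 orders/yr

43.62 orders per year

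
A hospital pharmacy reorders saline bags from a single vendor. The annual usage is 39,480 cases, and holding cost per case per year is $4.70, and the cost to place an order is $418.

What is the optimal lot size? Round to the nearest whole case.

2,650 cases

Q* = √(2·D·S / H) = √(2·39,480·418 / 4.7) = √7,022,400.0 ≈ 2,649.98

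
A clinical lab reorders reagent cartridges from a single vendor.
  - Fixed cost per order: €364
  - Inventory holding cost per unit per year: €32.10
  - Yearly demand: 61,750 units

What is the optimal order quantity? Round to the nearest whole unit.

1,183 units

2DS/H = 2·61,750·364/32.1 = 1,400,436.14
EOQ = √1,400,436.14 ≈ 1,183.40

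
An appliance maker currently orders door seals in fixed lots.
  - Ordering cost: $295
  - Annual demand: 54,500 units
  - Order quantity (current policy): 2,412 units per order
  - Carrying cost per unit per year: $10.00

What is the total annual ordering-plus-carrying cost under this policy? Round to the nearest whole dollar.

Annual ordering cost = (D/Q)·S = (54,500/2,412) × 295 = $6,665.63
Annual holding cost  = (Q/2)·H = (2,412/2) × 10 = $12,060.00
Total = $6,665.63 + $12,060.00 = $18,725.63

$18,726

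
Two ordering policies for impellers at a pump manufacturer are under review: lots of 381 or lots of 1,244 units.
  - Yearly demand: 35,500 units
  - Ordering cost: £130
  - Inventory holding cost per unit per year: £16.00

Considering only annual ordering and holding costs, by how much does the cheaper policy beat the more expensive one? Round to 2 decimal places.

TC(Q) = (D/Q)S + (Q/2)H
TC(381) = (35,500/381)×130 + (381/2)×16 = £15,160.86
TC(1,244) = (35,500/1,244)×130 + (1,244/2)×16 = £13,661.81
Cheaper: Q = 1,244.  Difference = £1,499.05

£1,499.05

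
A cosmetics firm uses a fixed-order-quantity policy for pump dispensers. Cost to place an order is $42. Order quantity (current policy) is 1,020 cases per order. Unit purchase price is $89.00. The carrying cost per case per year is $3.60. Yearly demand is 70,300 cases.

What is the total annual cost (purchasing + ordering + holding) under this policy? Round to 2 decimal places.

Annual ordering cost = (D/Q)·S = (70,300/1,020) × 42 = $2,894.71
Annual holding cost  = (Q/2)·H = (1,020/2) × 3.6 = $1,836.00
Purchase cost = D·C = 70,300 × 89 = $6,256,700.00
Total = $2,894.71 + $1,836.00 + $6,256,700.00 = $6,261,430.71

$6,261,430.71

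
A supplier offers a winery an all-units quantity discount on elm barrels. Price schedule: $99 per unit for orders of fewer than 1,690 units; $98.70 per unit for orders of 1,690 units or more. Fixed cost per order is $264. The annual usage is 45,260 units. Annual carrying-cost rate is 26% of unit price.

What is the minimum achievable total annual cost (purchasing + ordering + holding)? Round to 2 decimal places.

H₁ = 26%×$99 = $25.7400;  H₂ = 26%×$98.70 = $25.6620
EOQ₁ = √(2×45,260×264/25.7400) = 963.54  (< 1,690, feasible at tier 1)
EOQ₂ = √(2×45,260×264/25.6620) = 965.00  (< 1,690 → use Q = 1,690 at tier-2 price)
TC(tier 1 (EOQ₁), Q≈963.5) = $4,505,541.53
TC(tier 2, Q≈1,690.0) = $4,495,916.59
Minimum at tier 2: $4,495,916.59

$4,495,916.59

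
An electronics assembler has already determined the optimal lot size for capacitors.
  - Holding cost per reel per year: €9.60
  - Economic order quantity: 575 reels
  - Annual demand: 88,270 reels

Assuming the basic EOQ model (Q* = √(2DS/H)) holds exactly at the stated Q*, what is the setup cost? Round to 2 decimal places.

€17.98

Since Q* = (2DS/H)^½, squaring gives Q*²·H = 2DS.
S = Q²H / (2D) = 575² × 9.6 / (2 × 88,270) = 17.9789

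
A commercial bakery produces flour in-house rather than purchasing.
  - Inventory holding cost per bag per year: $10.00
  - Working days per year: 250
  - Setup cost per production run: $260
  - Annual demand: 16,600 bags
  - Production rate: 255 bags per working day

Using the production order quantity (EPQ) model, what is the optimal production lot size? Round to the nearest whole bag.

1,080 bags

d = 16,600/250 = 66.4000 bags/day;  effective holding cost H(1 − d/p) = 10·(1 − 66.4000/255) = 7.39608
Q* = √(2DS / H_eff) = √(2·16,600·260 / 7.39608) ≈ 1,080.33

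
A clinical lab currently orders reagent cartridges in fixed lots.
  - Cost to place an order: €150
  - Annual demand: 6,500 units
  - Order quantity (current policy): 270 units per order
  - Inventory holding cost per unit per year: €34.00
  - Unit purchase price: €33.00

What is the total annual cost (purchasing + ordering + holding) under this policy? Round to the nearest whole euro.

Annual ordering cost = (D/Q)·S = (6,500/270) × 150 = €3,611.11
Annual holding cost  = (Q/2)·H = (270/2) × 34 = €4,590.00
Purchase cost = D·C = 6,500 × 33 = €214,500.00
Total = €3,611.11 + €4,590.00 + €214,500.00 = €222,701.11

€222,701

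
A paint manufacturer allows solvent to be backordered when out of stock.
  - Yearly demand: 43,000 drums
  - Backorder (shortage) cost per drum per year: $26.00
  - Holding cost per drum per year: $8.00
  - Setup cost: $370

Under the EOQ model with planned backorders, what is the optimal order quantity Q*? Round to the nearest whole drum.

2,281 drums

Q* = √(2DS/H) · √((H + b)/b)
   = √(2 × 43,000 × 370 / 8) · √((8 + 26) / 26)
   = 1,994.367 × 1.1435 ≈ 2,280.65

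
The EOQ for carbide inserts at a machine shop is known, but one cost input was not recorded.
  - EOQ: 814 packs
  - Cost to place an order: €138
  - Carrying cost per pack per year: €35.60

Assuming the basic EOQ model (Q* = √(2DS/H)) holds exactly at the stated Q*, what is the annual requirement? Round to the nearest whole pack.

85,465 packs per year

EOQ relation: Q² = 2DS/H, so rearrange for the unknown.
D = Q²H / (2S) = 814² × 35.6 / (2 × 138) = 85,465.28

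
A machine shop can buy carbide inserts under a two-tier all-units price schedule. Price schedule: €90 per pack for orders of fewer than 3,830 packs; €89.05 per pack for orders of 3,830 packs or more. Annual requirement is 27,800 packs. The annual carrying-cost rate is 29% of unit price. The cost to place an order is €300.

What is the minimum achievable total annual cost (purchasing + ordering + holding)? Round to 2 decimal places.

€2,522,864.99

H₁ = 29%×€90 = €26.1000;  H₂ = 29%×€89.05 = €25.8245
EOQ₁ = √(2×27,800×300/26.1000) = 799.43  (< 3,830, feasible at tier 1)
EOQ₂ = √(2×27,800×300/25.8245) = 803.68  (< 3,830 → use Q = 3,830 at tier-2 price)
TC(tier 1 (EOQ₁), Q≈799.4) = €2,522,864.99
TC(tier 2, Q≈3,830.0) = €2,527,221.46
Minimum at tier 1 (EOQ₁): €2,522,864.99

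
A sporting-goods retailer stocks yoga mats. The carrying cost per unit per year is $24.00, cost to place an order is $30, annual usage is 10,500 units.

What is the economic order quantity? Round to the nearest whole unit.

162 units

Q* = √(2·D·S / H) = √(2·10,500·30 / 24) = √26,250.0 ≈ 162.02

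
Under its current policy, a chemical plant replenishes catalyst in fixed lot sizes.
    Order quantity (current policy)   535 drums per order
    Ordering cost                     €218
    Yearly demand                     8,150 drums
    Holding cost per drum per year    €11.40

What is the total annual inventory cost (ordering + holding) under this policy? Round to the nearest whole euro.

€6,370

Annual ordering cost = (D/Q)·S = (8,150/535) × 218 = €3,320.93
Annual holding cost  = (Q/2)·H = (535/2) × 11.4 = €3,049.50
Total = €3,320.93 + €3,049.50 = €6,370.43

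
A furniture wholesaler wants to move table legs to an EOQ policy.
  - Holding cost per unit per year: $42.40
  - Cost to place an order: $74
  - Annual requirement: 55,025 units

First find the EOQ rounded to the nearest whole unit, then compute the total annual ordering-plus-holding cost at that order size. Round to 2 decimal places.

Q* = √(2·D·S / H) = √(2·55,025·74 / 42.4) = √192,068.4 ≈ 438.26 → Q = 438 units
Orders/yr = 55,025/438 = 125.628; ordering cost = 125.628 × $74 = $9,296.46
Average inventory = 438/2 = 219; holding cost = 219 × $42.4 = $9,285.60
Total = $9,296.46 + $9,285.60 = $18,582.06

$18,582.06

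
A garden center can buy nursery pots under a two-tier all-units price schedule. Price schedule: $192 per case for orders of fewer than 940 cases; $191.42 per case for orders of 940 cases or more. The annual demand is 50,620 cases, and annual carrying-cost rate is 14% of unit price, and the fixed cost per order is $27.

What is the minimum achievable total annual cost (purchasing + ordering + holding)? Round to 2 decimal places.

$9,703,729.81

H₁ = 14%×$192 = $26.8800;  H₂ = 14%×$191.42 = $26.7988
EOQ₁ = √(2×50,620×27/26.8800) = 318.89  (< 940, feasible at tier 1)
EOQ₂ = √(2×50,620×27/26.7988) = 319.37  (< 940 → use Q = 940 at tier-2 price)
TC(tier 1 (EOQ₁), Q≈318.9) = $9,727,611.81
TC(tier 2, Q≈940.0) = $9,703,729.81
Minimum at tier 2: $9,703,729.81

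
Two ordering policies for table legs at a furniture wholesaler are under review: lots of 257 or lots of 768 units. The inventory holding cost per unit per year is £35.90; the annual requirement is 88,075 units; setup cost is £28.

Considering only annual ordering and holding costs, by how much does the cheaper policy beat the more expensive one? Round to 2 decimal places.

£2,787.80

TC(Q) = (D/Q)S + (Q/2)H
TC(257) = (88,075/257)×28 + (257/2)×35.9 = £14,208.87
TC(768) = (88,075/768)×28 + (768/2)×35.9 = £16,996.67
|ΔTC| = |£14,208.87 − £16,996.67| = £2,787.80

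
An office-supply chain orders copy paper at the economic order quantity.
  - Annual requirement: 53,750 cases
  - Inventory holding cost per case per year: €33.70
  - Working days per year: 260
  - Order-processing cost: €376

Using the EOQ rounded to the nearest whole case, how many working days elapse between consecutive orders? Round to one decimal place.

2DS/H = 2·53,750·376/33.7 = 1,199,406.53
EOQ = √1,199,406.53 ≈ 1,095.17 → Q = 1,095 cases
T = Q/D × 260 days = 1,095/53,750 × 260 = 5.297 days

5.3 days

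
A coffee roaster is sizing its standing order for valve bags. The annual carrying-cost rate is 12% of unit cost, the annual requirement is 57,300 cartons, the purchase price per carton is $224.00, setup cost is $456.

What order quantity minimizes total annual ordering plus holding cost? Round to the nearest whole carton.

1,394 cartons

Holding cost per carton per year: H = 12% × $224 = $26.8800
Q* = √(2·D·S / H) = √(2·57,300·456 / 26.88) = √1,944,107.1 ≈ 1,394.31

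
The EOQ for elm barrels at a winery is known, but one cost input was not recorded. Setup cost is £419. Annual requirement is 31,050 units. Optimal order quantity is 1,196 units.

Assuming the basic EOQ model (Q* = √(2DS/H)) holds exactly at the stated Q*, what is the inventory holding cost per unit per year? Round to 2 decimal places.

£18.19

From Q* = √(2DS/H) ⇒ Q*² = 2DS/H.
H = 2DS / Q² = 2 × 31,050 × 419 / 1,196² = 18.1904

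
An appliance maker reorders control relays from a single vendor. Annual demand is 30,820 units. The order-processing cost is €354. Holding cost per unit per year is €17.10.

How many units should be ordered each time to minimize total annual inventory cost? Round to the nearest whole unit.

2DS/H = 2·30,820·354/17.1 = 1,276,056.14
EOQ = √1,276,056.14 ≈ 1,129.63

1,130 units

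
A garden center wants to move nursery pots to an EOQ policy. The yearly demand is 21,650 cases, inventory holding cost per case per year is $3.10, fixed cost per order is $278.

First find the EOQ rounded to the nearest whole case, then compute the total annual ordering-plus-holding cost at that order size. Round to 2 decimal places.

Q* = √(2·D·S / H) = √(2·21,650·278 / 3.1) = √3,883,032.3 ≈ 1,970.54 → Q = 1,971 cases
Orders/yr = 21,650/1,971 = 10.984; ordering cost = 10.984 × $278 = $3,053.63
Average inventory = 1,971/2 = 985.5; holding cost = 985.5 × $3.1 = $3,055.05
Total = $3,053.63 + $3,055.05 = $6,108.68

$6,108.68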